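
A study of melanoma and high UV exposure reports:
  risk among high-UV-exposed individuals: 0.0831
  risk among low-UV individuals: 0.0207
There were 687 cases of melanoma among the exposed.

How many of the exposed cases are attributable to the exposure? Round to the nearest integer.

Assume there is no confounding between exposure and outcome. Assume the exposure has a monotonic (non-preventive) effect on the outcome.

Let p₁ = 0.0831, p₀ = 0.0207.
PN = (p₁ − p₀)/p₁ = (0.0831 − 0.0207) / 0.0831 ≈ 0.75090.
Attributable cases ≈ PN × (exposed cases) = 0.75090 × 687 ≈ 515.87.

about 516 cases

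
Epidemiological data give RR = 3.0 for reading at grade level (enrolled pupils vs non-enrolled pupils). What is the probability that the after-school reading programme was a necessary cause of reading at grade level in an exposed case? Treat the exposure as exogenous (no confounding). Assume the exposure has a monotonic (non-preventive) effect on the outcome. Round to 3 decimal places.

PN ≈ 0.667

Under exogeneity and monotonicity, PN = (RR − 1) / RR = 1 − 1/RR.
PN = (3.0 − 1) / 3.0 = 2 / 3.0 ≈ 0.6667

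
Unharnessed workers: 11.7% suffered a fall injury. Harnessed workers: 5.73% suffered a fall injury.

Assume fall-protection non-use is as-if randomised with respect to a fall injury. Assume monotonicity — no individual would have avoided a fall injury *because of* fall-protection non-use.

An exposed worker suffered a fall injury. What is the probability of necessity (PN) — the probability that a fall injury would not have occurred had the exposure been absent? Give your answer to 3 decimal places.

PN ≈ 0.510

p₁ = 0.117, p₀ = 0.0573.
Under exogeneity and monotonicity, PN = (p₁ − p₀) / p₁.
PN = (0.117 − 0.0573) / 0.117 = 0.0597 / 0.117 ≈ 0.5103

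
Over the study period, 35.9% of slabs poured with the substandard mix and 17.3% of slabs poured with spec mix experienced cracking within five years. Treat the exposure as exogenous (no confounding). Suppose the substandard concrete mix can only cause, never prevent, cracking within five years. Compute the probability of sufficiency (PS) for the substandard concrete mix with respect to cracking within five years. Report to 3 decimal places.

p₁ = 0.359, p₀ = 0.173.
Under exogeneity and monotonicity, PS = (p₁ − p₀) / (1 − p₀).
PS = (0.359 − 0.173) / (1 − 0.173) = 0.186 / 0.827 ≈ 0.2249

PS ≈ 0.225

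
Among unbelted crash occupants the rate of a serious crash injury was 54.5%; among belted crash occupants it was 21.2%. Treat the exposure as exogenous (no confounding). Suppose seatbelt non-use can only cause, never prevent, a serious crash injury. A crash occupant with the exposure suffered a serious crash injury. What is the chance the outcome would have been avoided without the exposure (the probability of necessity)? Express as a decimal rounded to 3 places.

p₁ = 0.545, p₀ = 0.212.
Under exogeneity and monotonicity, PN = (p₁ − p₀) / p₁.
PN = (0.545 − 0.212) / 0.545 = 0.333 / 0.545 ≈ 0.6110

PN ≈ 0.611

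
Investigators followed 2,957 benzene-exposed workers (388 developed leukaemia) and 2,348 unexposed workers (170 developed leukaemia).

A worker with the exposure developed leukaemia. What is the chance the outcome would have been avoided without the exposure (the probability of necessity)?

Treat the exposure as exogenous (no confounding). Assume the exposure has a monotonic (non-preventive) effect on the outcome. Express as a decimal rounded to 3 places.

p₁ = P(outcome | exposed) = 388/2957 = 0.13121
p₀ = P(outcome | unexposed) = 170/2348 = 0.072402
Under exogeneity and monotonicity, PN = (p₁ − p₀) / p₁.
PN = (0.13121 − 0.072402) / 0.13121 = 0.058812 / 0.13121 ≈ 0.4482

PN ≈ 0.448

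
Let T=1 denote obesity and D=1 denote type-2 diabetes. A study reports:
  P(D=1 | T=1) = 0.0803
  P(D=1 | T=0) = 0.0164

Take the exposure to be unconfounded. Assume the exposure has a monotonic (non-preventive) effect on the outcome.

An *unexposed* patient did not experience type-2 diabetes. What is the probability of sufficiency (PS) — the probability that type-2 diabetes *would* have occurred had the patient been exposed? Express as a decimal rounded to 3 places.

Let p₁ = 0.0803, p₀ = 0.0164.
Under exogeneity and monotonicity, PS = (p₁ − p₀) / (1 − p₀).
PS = (0.0803 − 0.0164) / (1 − 0.0164) = 0.0639 / 0.9836 ≈ 0.0650

PS ≈ 0.065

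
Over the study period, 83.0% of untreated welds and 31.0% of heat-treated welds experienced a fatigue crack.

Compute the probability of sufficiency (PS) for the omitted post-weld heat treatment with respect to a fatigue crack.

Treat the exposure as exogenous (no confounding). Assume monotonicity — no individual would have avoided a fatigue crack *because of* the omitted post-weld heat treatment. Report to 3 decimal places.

PS ≈ 0.754

p₁ = 0.83, p₀ = 0.31.
Under exogeneity and monotonicity, PS = (p₁ − p₀) / (1 − p₀).
PS = (0.83 − 0.31) / (1 − 0.31) = 0.52 / 0.69 ≈ 0.7536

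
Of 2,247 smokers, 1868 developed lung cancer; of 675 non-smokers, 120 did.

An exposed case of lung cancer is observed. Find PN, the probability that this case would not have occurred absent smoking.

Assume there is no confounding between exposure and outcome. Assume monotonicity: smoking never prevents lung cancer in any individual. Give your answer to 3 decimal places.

PN ≈ 0.786

p₁ = P(outcome | exposed) = 1868/2247 = 0.83133
p₀ = P(outcome | unexposed) = 120/675 = 0.17778
Under exogeneity and monotonicity, PN = (p₁ − p₀) / p₁.
PN = (0.83133 − 0.17778) / 0.83133 = 0.65355 / 0.83133 ≈ 0.7862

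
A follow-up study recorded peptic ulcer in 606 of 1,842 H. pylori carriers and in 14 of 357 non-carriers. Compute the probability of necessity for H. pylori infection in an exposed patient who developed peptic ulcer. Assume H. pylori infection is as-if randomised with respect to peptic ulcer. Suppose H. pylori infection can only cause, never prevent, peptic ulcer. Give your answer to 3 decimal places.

PN ≈ 0.881

p₁ = P(outcome | exposed) = 606/1842 = 0.32899
p₀ = P(outcome | unexposed) = 14/357 = 0.039216
Under exogeneity and monotonicity, PN = (p₁ − p₀) / p₁.
PN = (0.32899 − 0.039216) / 0.32899 = 0.28977 / 0.32899 ≈ 0.8808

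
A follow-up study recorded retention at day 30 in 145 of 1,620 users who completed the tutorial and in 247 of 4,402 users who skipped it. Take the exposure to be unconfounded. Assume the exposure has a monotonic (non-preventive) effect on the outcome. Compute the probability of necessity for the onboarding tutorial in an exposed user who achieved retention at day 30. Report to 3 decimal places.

PN ≈ 0.373

p₁ = P(outcome | exposed) = 145/1620 = 0.089506
p₀ = P(outcome | unexposed) = 247/4402 = 0.056111
Under exogeneity and monotonicity, PN = (p₁ − p₀) / p₁.
PN = (0.089506 − 0.056111) / 0.089506 = 0.033395 / 0.089506 ≈ 0.3731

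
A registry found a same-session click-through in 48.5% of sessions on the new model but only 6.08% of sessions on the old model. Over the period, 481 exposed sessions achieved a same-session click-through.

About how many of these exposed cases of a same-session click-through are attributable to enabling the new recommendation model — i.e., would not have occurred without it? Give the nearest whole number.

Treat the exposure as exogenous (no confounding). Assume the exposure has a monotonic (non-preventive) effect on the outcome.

p₁ = 0.485, p₀ = 0.0608.
PN = (p₁ − p₀)/p₁ = (0.485 − 0.0608) / 0.485 ≈ 0.87464.
Attributable cases ≈ PN × (exposed cases) = 0.87464 × 481 ≈ 420.70.

about 421 cases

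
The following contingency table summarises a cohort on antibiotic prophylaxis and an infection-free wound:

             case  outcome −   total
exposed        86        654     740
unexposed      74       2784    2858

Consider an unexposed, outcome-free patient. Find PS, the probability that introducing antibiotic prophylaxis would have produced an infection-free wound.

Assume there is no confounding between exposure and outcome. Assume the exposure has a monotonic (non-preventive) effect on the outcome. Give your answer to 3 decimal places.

PS ≈ 0.093

p₁ = P(outcome | exposed) = 86/740 = 0.11622
p₀ = P(outcome | unexposed) = 74/2858 = 0.025892
Under exogeneity and monotonicity, PS = (p₁ − p₀)/(1 − p₀).
PS = (0.11622 − 0.025892) / 0.97411 ≈ 0.0927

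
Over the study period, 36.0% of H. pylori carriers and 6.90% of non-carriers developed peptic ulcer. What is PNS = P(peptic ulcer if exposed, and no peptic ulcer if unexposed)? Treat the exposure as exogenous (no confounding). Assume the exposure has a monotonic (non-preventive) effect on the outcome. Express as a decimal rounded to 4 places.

p₁ = 0.36, p₀ = 0.069.
Under exogeneity and monotonicity, PNS = p₁ − p₀.
PNS = 0.36 − 0.069 = 0.291

PNS ≈ 0.2910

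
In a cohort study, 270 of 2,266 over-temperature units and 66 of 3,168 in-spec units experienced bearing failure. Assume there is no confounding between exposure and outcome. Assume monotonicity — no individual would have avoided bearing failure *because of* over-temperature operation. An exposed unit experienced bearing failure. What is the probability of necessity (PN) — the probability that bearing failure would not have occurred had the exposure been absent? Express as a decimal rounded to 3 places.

p₁ = P(outcome | exposed) = 270/2266 = 0.11915
p₀ = P(outcome | unexposed) = 66/3168 = 0.020833
Under exogeneity and monotonicity, PN = (p₁ − p₀) / p₁.
PN = (0.11915 − 0.020833) / 0.11915 = 0.098319 / 0.11915 ≈ 0.8252

PN ≈ 0.825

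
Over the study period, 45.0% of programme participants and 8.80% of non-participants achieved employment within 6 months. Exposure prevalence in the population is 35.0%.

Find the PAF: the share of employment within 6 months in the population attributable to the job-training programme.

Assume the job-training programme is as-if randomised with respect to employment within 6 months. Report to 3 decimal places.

PAF ≈ 0.590

p₁ = 0.45, p₀ = 0.088.
Overall risk P(Y=1) = π·p₁ + (1−π)·p₀ = 0.35×0.45 + 0.65×0.088 = 0.2147.
Under exogeneity, PAF = [P(Y=1) − p₀] / P(Y=1).
PAF = (0.2147 − 0.088) / 0.2147 ≈ 0.5901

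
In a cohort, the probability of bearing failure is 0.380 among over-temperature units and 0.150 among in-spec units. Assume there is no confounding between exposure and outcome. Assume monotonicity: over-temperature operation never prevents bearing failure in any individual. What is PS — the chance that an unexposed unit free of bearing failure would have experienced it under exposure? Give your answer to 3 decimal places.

Let p₁ = 0.38, p₀ = 0.15.
Under exogeneity and monotonicity, PS = (p₁ − p₀) / (1 − p₀).
PS = (0.38 − 0.15) / (1 − 0.15) = 0.23 / 0.85 ≈ 0.2706

PS ≈ 0.271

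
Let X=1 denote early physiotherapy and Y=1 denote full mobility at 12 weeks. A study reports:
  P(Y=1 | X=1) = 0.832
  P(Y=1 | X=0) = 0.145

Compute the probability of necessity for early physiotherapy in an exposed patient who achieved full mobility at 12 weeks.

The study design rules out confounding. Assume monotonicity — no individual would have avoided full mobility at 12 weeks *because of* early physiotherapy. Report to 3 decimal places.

PN ≈ 0.826

Let p₁ = 0.832, p₀ = 0.145.
Under exogeneity and monotonicity, PN = (p₁ − p₀) / p₁.
PN = (0.832 − 0.145) / 0.832 = 0.687 / 0.832 ≈ 0.8257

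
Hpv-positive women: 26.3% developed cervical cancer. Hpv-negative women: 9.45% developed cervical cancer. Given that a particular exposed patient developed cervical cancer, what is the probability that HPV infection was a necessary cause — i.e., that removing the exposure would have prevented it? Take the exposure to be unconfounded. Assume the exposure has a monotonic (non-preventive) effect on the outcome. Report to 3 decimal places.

p₁ = 0.263, p₀ = 0.0945.
Under exogeneity and monotonicity, PN = (p₁ − p₀) / p₁.
PN = (0.263 − 0.0945) / 0.263 = 0.1685 / 0.263 ≈ 0.6407

PN ≈ 0.641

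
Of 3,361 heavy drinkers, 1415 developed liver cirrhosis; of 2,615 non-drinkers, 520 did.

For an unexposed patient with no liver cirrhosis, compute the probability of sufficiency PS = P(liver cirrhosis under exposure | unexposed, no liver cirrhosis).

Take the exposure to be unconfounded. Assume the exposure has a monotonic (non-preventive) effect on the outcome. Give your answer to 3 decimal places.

PS ≈ 0.277

p₁ = P(outcome | exposed) = 1415/3361 = 0.42101
p₀ = P(outcome | unexposed) = 520/2615 = 0.19885
Under exogeneity and monotonicity, PS = (p₁ − p₀) / (1 − p₀).
PS = (0.42101 − 0.19885) / (1 − 0.19885) = 0.22215 / 0.80115 ≈ 0.2773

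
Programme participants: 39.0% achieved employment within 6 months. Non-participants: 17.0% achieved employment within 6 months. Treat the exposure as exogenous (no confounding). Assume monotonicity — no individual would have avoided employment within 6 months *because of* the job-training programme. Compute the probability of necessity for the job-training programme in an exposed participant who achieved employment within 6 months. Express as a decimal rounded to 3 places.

p₁ = 0.39, p₀ = 0.17.
Under exogeneity and monotonicity, PN = (p₁ − p₀) / p₁.
PN = (0.39 − 0.17) / 0.39 = 0.22 / 0.39 ≈ 0.5641

PN ≈ 0.564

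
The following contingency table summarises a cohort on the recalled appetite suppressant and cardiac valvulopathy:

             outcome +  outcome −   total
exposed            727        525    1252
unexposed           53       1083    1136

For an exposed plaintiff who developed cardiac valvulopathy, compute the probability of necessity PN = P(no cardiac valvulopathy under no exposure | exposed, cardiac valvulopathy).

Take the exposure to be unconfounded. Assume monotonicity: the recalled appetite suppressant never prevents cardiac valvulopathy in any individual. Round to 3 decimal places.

p₁ = P(outcome | exposed) = 727/1252 = 0.58067
p₀ = P(outcome | unexposed) = 53/1136 = 0.046655
Under exogeneity and monotonicity, PN = (p₁ − p₀)/p₁.
PN = (0.58067 − 0.046655) / 0.58067 ≈ 0.9197

PN ≈ 0.920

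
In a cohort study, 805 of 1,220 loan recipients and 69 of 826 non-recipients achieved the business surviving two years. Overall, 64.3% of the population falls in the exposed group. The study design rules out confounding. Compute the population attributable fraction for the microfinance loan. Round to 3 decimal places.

PAF ≈ 0.816

p₁ = P(outcome | exposed) = 805/1220 = 0.65984
p₀ = P(outcome | unexposed) = 69/826 = 0.083535
Overall risk P(Y=1) = π·p₁ + (1−π)·p₀ = 0.643×0.65984 + 0.357×0.083535 = 0.4541.
Under exogeneity, PAF = [P(Y=1) − p₀] / P(Y=1).
PAF = (0.4541 − 0.083535) / 0.4541 ≈ 0.8160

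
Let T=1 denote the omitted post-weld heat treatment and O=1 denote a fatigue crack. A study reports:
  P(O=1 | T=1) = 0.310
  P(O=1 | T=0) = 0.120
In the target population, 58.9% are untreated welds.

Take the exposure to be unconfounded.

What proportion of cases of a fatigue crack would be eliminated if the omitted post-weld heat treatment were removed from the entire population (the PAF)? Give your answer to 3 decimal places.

Let p₁ = 0.31, p₀ = 0.12.
Overall risk P(Y=1) = π·p₁ + (1−π)·p₀ = 0.589×0.31 + 0.411×0.12 = 0.23191.
Under exogeneity, PAF = [P(Y=1) − p₀] / P(Y=1).
PAF = (0.23191 − 0.12) / 0.23191 ≈ 0.4826

PAF ≈ 0.483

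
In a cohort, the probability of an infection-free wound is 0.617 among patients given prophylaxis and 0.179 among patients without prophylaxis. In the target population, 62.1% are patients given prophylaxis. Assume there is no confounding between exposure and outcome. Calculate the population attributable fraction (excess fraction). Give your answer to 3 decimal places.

PAF ≈ 0.603

Let p₁ = 0.617, p₀ = 0.179.
Overall risk P(Y=1) = π·p₁ + (1−π)·p₀ = 0.621×0.617 + 0.379×0.179 = 0.451.
Under exogeneity, PAF = [P(Y=1) − p₀] / P(Y=1).
PAF = (0.451 − 0.179) / 0.451 ≈ 0.6031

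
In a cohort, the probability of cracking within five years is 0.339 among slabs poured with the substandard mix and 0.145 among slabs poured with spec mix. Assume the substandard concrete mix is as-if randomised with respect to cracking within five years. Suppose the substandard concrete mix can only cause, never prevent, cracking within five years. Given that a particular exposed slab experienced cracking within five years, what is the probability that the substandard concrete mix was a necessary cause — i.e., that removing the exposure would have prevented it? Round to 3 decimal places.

PN ≈ 0.572

Let p₁ = 0.339, p₀ = 0.145.
Under exogeneity and monotonicity, PN = (p₁ − p₀) / p₁.
PN = (0.339 − 0.145) / 0.339 = 0.194 / 0.339 ≈ 0.5723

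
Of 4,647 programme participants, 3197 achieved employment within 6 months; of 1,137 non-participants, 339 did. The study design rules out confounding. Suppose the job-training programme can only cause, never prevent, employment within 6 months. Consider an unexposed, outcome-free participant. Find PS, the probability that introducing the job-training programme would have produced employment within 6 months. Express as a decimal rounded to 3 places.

PS ≈ 0.555

p₁ = P(outcome | exposed) = 3197/4647 = 0.68797
p₀ = P(outcome | unexposed) = 339/1137 = 0.29815
Under exogeneity and monotonicity, PS = (p₁ − p₀) / (1 − p₀).
PS = (0.68797 − 0.29815) / (1 − 0.29815) = 0.38982 / 0.70185 ≈ 0.5554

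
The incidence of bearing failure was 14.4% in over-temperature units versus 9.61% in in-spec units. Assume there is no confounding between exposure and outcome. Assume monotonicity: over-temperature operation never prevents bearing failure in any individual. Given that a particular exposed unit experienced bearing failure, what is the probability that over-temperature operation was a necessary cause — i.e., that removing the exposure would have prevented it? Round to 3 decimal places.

PN ≈ 0.333

p₁ = 0.144, p₀ = 0.0961.
Under exogeneity and monotonicity, PN = (p₁ − p₀) / p₁.
PN = (0.144 − 0.0961) / 0.144 = 0.0479 / 0.144 ≈ 0.3326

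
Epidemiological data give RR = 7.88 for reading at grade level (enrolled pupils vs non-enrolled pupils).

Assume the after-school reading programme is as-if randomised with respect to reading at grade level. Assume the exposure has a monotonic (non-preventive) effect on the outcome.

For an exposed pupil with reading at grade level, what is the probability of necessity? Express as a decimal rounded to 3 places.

Under exogeneity and monotonicity, PN = (RR − 1) / RR = 1 − 1/RR.
PN = (7.88 − 1) / 7.88 = 6.88 / 7.88 ≈ 0.8731

PN ≈ 0.873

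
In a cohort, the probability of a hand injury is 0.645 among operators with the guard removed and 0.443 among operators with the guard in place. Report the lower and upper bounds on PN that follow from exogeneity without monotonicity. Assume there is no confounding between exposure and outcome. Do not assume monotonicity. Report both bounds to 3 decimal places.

Let p₁ = 0.645, p₀ = 0.443.
Under exogeneity alone the bounds on PN are max{0,(p₁−p₀)/p₁} ≤ PN ≤ min{1,(1−p₀)/p₁}.
  lower = (p₁ − p₀)/p₁ = 0.202 / 0.645 ≈ 0.3132
  upper = min{1, (1 − p₀)/p₁} = 0.557 / 0.645 ≈ 0.8636

0.313 ≤ PN ≤ 0.864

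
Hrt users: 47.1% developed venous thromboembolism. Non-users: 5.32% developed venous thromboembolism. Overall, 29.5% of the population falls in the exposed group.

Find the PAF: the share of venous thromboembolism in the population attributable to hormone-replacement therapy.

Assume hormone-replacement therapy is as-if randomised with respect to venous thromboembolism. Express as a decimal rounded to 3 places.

p₁ = 0.471, p₀ = 0.0532.
Overall risk P(Y=1) = π·p₁ + (1−π)·p₀ = 0.295×0.471 + 0.705×0.0532 = 0.17645.
Under exogeneity, PAF = [P(Y=1) − p₀] / P(Y=1).
PAF = (0.17645 − 0.0532) / 0.17645 ≈ 0.6985

PAF ≈ 0.698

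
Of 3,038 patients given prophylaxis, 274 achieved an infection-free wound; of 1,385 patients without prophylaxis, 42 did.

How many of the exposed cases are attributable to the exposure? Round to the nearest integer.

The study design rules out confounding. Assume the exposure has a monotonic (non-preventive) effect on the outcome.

about 182 cases

p₁ = P(outcome | exposed) = 274/3038 = 0.090191
p₀ = P(outcome | unexposed) = 42/1385 = 0.030325
PN = (p₁ − p₀)/p₁ = (0.090191 − 0.030325) / 0.090191 ≈ 0.66377.
Attributable cases ≈ PN × (exposed cases) = 0.66377 × 274 ≈ 181.87.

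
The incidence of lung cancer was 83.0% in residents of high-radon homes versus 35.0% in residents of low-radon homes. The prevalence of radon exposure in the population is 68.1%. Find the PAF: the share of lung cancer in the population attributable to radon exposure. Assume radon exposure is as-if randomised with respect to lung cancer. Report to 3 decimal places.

PAF ≈ 0.483

p₁ = 0.83, p₀ = 0.35.
Overall risk P(Y=1) = π·p₁ + (1−π)·p₀ = 0.681×0.83 + 0.319×0.35 = 0.67688.
Under exogeneity, PAF = [P(Y=1) − p₀] / P(Y=1).
PAF = (0.67688 − 0.35) / 0.67688 ≈ 0.4829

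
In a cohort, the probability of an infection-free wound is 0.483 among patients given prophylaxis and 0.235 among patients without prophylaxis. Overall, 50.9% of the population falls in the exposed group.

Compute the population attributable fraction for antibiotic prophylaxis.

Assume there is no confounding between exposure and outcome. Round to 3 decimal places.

PAF ≈ 0.349

Let p₁ = 0.483, p₀ = 0.235.
Overall risk P(Y=1) = π·p₁ + (1−π)·p₀ = 0.509×0.483 + 0.491×0.235 = 0.36123.
Under exogeneity, PAF = [P(Y=1) − p₀] / P(Y=1).
PAF = (0.36123 − 0.235) / 0.36123 ≈ 0.3494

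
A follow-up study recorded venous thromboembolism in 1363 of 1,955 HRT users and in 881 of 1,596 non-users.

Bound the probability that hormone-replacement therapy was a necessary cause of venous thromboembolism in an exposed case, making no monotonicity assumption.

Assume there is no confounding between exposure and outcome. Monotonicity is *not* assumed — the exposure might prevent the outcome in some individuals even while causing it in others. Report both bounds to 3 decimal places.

p₁ = P(outcome | exposed) = 1363/1955 = 0.69719
p₀ = P(outcome | unexposed) = 881/1596 = 0.55201
Under exogeneity alone the bounds on PN are max{0,(p₁−p₀)/p₁} ≤ PN ≤ min{1,(1−p₀)/p₁}.
  lower = (p₁ − p₀)/p₁ = 0.14518 / 0.69719 ≈ 0.2082
  upper = min{1, (1 − p₀)/p₁} = 0.44799 / 0.69719 ≈ 0.6426

0.208 ≤ PN ≤ 0.643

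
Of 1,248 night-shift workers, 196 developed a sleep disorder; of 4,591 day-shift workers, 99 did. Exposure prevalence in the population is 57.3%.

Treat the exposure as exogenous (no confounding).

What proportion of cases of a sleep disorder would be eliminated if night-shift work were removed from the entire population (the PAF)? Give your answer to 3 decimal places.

p₁ = P(outcome | exposed) = 196/1248 = 0.15705
p₀ = P(outcome | unexposed) = 99/4591 = 0.021564
Overall risk P(Y=1) = π·p₁ + (1−π)·p₀ = 0.573×0.15705 + 0.427×0.021564 = 0.099198.
Under exogeneity, PAF = [P(Y=1) − p₀] / P(Y=1).
PAF = (0.099198 − 0.021564) / 0.099198 ≈ 0.7826

PAF ≈ 0.783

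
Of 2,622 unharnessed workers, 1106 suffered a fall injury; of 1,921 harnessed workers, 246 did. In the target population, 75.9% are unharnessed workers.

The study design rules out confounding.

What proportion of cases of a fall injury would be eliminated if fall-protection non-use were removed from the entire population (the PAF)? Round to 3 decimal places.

PAF ≈ 0.635

p₁ = P(outcome | exposed) = 1106/2622 = 0.42182
p₀ = P(outcome | unexposed) = 246/1921 = 0.12806
Overall risk P(Y=1) = π·p₁ + (1−π)·p₀ = 0.759×0.42182 + 0.241×0.12806 = 0.35102.
Under exogeneity, PAF = [P(Y=1) − p₀] / P(Y=1).
PAF = (0.35102 − 0.12806) / 0.35102 ≈ 0.6352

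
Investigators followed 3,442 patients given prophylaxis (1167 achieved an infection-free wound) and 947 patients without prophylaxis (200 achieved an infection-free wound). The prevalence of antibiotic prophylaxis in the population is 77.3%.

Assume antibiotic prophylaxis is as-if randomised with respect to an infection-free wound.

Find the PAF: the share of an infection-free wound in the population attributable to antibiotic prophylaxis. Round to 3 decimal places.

PAF ≈ 0.319

p₁ = P(outcome | exposed) = 1167/3442 = 0.33905
p₀ = P(outcome | unexposed) = 200/947 = 0.21119
Overall risk P(Y=1) = π·p₁ + (1−π)·p₀ = 0.773×0.33905 + 0.227×0.21119 = 0.31002.
Under exogeneity, PAF = [P(Y=1) − p₀] / P(Y=1).
PAF = (0.31002 − 0.21119) / 0.31002 ≈ 0.3188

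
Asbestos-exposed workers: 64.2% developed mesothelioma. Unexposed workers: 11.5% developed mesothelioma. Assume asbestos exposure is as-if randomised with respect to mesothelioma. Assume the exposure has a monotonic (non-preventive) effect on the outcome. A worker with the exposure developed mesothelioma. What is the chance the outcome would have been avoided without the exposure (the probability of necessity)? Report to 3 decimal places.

p₁ = 0.642, p₀ = 0.115.
Under exogeneity and monotonicity, PN = (p₁ − p₀) / p₁.
PN = (0.642 − 0.115) / 0.642 = 0.527 / 0.642 ≈ 0.8209

PN ≈ 0.821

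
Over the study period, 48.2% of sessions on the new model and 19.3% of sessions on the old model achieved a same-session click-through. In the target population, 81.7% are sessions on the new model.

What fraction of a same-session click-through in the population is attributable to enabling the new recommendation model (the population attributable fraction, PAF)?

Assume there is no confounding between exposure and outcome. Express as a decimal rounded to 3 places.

p₁ = 0.482, p₀ = 0.193.
Overall risk P(Y=1) = π·p₁ + (1−π)·p₀ = 0.817×0.482 + 0.183×0.193 = 0.42911.
Under exogeneity, PAF = [P(Y=1) − p₀] / P(Y=1).
PAF = (0.42911 − 0.193) / 0.42911 ≈ 0.5502

PAF ≈ 0.550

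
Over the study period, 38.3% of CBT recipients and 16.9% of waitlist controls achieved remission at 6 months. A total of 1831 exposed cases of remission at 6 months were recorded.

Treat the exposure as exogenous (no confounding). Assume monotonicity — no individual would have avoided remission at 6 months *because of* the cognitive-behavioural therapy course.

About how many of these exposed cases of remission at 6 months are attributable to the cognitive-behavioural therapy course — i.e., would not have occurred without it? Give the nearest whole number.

p₁ = 0.383, p₀ = 0.169.
PN = (p₁ − p₀)/p₁ = (0.383 − 0.169) / 0.383 ≈ 0.55875.
Attributable cases ≈ PN × (exposed cases) = 0.55875 × 1831 ≈ 1023.07.

about 1023 cases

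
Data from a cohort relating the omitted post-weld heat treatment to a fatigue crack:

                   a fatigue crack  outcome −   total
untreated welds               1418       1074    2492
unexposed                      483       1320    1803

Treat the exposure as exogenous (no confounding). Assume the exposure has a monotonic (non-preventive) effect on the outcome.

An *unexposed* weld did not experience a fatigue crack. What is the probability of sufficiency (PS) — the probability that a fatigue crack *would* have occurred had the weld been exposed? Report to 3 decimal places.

PS ≈ 0.411

p₁ = P(outcome | exposed) = 1418/2492 = 0.56902
p₀ = P(outcome | unexposed) = 483/1803 = 0.26789
Under exogeneity and monotonicity, PS = (p₁ − p₀)/(1 − p₀).
PS = (0.56902 − 0.26789) / 0.73211 ≈ 0.4113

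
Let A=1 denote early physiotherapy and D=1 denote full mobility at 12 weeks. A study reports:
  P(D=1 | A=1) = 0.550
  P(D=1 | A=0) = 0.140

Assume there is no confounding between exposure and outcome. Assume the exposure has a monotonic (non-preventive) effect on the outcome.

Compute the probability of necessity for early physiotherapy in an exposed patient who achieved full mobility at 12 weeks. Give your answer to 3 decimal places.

PN ≈ 0.745

Let p₁ = 0.55, p₀ = 0.14.
Under exogeneity and monotonicity, PN = (p₁ − p₀) / p₁.
PN = (0.55 − 0.14) / 0.55 = 0.41 / 0.55 ≈ 0.7455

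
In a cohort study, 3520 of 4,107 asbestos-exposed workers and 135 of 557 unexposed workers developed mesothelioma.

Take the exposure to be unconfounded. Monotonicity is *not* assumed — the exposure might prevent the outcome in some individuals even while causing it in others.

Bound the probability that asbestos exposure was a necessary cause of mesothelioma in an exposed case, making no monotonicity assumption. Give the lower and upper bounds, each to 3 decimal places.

0.717 ≤ PN ≤ 0.884

p₁ = P(outcome | exposed) = 3520/4107 = 0.85707
p₀ = P(outcome | unexposed) = 135/557 = 0.24237
Under exogeneity alone the bounds on PN are max{0,(p₁−p₀)/p₁} ≤ PN ≤ min{1,(1−p₀)/p₁}.
  lower = (p₁ − p₀)/p₁ = 0.6147 / 0.85707 ≈ 0.7172
  upper = min{1, (1 − p₀)/p₁} = 0.75763 / 0.85707 ≈ 0.8840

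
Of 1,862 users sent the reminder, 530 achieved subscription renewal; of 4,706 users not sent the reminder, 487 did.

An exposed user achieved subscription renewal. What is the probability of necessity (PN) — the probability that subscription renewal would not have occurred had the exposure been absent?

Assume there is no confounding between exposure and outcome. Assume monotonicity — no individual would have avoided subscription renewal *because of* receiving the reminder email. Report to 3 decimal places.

PN ≈ 0.636

p₁ = P(outcome | exposed) = 530/1862 = 0.28464
p₀ = P(outcome | unexposed) = 487/4706 = 0.10348
Under exogeneity and monotonicity, PN = (p₁ − p₀) / p₁.
PN = (0.28464 − 0.10348) / 0.28464 = 0.18116 / 0.28464 ≈ 0.6364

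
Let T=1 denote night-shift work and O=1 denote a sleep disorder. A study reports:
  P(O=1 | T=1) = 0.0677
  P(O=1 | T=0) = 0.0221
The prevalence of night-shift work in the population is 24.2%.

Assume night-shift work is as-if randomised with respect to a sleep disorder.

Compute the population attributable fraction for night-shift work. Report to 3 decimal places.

Let p₁ = 0.0677, p₀ = 0.0221.
Overall risk P(Y=1) = π·p₁ + (1−π)·p₀ = 0.242×0.0677 + 0.758×0.0221 = 0.033135.
Under exogeneity, PAF = [P(Y=1) − p₀] / P(Y=1).
PAF = (0.033135 − 0.0221) / 0.033135 ≈ 0.3330

PAF ≈ 0.333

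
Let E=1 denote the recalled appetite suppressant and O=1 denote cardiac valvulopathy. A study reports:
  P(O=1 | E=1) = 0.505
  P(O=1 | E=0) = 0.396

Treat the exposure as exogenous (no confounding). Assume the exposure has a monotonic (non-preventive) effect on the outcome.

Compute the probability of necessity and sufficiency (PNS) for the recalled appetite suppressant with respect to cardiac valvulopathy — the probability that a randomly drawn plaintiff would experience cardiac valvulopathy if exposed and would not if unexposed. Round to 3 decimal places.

Let p₁ = 0.505, p₀ = 0.396.
Under exogeneity and monotonicity, PNS = p₁ − p₀.
PNS = 0.505 − 0.396 = 0.109

PNS ≈ 0.109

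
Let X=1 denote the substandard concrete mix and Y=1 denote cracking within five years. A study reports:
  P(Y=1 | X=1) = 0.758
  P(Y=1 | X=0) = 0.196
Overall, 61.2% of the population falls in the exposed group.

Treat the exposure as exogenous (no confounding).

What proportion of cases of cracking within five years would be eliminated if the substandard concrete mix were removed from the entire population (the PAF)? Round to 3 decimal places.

PAF ≈ 0.637

Let p₁ = 0.758, p₀ = 0.196.
Overall risk P(Y=1) = π·p₁ + (1−π)·p₀ = 0.612×0.758 + 0.388×0.196 = 0.53994.
Under exogeneity, PAF = [P(Y=1) − p₀] / P(Y=1).
PAF = (0.53994 − 0.196) / 0.53994 ≈ 0.6370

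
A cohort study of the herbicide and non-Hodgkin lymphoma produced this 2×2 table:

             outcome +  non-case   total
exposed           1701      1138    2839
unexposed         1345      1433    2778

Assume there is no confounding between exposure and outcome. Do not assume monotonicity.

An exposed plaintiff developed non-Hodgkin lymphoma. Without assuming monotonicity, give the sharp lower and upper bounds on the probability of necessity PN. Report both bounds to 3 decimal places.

0.192 ≤ PN ≤ 0.861

p₁ = P(outcome | exposed) = 1701/2839 = 0.59915
p₀ = P(outcome | unexposed) = 1345/2778 = 0.48416
Under exogeneity alone the bounds on PN are max{0,(p₁−p₀)/p₁} ≤ PN ≤ min{1,(1−p₀)/p₁}.
  lower = (p₁ − p₀)/p₁ = 0.11499 / 0.59915 ≈ 0.1919
  upper = min{1, (1 − p₀)/p₁} = 0.51584 / 0.59915 ≈ 0.8609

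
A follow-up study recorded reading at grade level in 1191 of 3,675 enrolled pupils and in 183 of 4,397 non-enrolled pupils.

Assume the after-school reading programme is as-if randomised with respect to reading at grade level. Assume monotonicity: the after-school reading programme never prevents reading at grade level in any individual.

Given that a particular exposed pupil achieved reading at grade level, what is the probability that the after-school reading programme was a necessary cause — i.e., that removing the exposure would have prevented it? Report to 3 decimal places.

PN ≈ 0.872

p₁ = P(outcome | exposed) = 1191/3675 = 0.32408
p₀ = P(outcome | unexposed) = 183/4397 = 0.041619
Under exogeneity and monotonicity, PN = (p₁ − p₀) / p₁.
PN = (0.32408 − 0.041619) / 0.32408 = 0.28246 / 0.32408 ≈ 0.8716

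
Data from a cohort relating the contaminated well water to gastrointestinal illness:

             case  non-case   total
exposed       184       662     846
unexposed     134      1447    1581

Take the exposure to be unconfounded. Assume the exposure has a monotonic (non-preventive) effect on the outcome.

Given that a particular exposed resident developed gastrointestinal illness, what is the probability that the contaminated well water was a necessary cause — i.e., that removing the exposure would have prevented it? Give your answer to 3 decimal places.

p₁ = P(outcome | exposed) = 184/846 = 0.21749
p₀ = P(outcome | unexposed) = 134/1581 = 0.084756
Under exogeneity and monotonicity, PN = (p₁ − p₀) / p₁.
PN = (0.21749 − 0.084756) / 0.21749 = 0.13274 / 0.21749 ≈ 0.6103

PN ≈ 0.610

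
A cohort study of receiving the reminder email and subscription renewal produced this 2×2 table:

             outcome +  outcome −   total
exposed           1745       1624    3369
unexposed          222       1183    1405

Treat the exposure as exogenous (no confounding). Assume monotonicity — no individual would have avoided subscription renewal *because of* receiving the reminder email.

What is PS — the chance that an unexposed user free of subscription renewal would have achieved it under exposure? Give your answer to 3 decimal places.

p₁ = P(outcome | exposed) = 1745/3369 = 0.51796
p₀ = P(outcome | unexposed) = 222/1405 = 0.15801
Under exogeneity and monotonicity, PS = (p₁ − p₀) / (1 − p₀).
PS = (0.51796 − 0.15801) / (1 − 0.15801) = 0.35995 / 0.84199 ≈ 0.4275

PS ≈ 0.427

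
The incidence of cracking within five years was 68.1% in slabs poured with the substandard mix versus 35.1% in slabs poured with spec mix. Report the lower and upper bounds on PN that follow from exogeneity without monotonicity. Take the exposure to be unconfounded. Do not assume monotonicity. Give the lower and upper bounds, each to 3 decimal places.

0.485 ≤ PN ≤ 0.953

p₁ = 0.681, p₀ = 0.351.
Under exogeneity alone the bounds on PN are max{0,(p₁−p₀)/p₁} ≤ PN ≤ min{1,(1−p₀)/p₁}.
  lower = (p₁ − p₀)/p₁ = 0.33 / 0.681 ≈ 0.4846
  upper = min{1, (1 − p₀)/p₁} = 0.649 / 0.681 ≈ 0.9530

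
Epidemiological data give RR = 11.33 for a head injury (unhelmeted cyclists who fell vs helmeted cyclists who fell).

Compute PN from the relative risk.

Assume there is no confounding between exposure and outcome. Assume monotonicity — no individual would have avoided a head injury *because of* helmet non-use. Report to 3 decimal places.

Under exogeneity and monotonicity, PN = (RR − 1) / RR = 1 − 1/RR.
PN = (11.33 − 1) / 11.33 = 10.33 / 11.33 ≈ 0.9117

PN ≈ 0.912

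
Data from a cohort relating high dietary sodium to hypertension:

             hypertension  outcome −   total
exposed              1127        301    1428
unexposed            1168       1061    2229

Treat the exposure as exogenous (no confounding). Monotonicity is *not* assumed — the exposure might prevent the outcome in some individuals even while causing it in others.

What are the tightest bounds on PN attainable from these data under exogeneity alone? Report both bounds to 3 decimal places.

p₁ = P(outcome | exposed) = 1127/1428 = 0.78922
p₀ = P(outcome | unexposed) = 1168/2229 = 0.524
Under exogeneity alone the bounds on PN are max{0,(p₁−p₀)/p₁} ≤ PN ≤ min{1,(1−p₀)/p₁}.
  lower = (p₁ − p₀)/p₁ = 0.26521 / 0.78922 ≈ 0.3360
  upper = min{1, (1 − p₀)/p₁} = 0.476 / 0.78922 ≈ 0.6031

0.336 ≤ PN ≤ 0.603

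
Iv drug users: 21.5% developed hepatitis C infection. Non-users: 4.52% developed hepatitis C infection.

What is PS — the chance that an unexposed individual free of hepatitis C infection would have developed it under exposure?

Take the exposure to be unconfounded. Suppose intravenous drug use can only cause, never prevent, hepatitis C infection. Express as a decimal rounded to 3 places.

p₁ = 0.215, p₀ = 0.0452.
Under exogeneity and monotonicity, PS = (p₁ − p₀) / (1 − p₀).
PS = (0.215 − 0.0452) / (1 − 0.0452) = 0.1698 / 0.9548 ≈ 0.1778

PS ≈ 0.178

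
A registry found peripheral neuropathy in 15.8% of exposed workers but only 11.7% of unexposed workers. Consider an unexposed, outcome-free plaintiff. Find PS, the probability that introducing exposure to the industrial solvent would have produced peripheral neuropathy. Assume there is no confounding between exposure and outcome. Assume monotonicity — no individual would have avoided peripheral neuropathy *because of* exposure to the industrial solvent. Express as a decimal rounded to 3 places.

p₁ = 0.158, p₀ = 0.117.
Under exogeneity and monotonicity, PS = (p₁ − p₀) / (1 − p₀).
PS = (0.158 − 0.117) / (1 − 0.117) = 0.041 / 0.883 ≈ 0.0464

PS ≈ 0.046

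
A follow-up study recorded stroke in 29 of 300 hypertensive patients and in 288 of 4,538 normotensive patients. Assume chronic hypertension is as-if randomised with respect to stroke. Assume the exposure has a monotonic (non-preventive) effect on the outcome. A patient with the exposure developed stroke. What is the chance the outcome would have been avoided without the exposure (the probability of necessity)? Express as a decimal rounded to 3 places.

PN ≈ 0.343

p₁ = P(outcome | exposed) = 29/300 = 0.096667
p₀ = P(outcome | unexposed) = 288/4538 = 0.063464
Under exogeneity and monotonicity, PN = (p₁ − p₀) / p₁.
PN = (0.096667 − 0.063464) / 0.096667 = 0.033203 / 0.096667 ≈ 0.3435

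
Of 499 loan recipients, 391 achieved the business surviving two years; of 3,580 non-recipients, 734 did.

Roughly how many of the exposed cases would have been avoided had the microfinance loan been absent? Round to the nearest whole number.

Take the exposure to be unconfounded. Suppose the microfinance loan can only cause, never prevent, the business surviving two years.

p₁ = P(outcome | exposed) = 391/499 = 0.78357
p₀ = P(outcome | unexposed) = 734/3580 = 0.20503
PN = (p₁ − p₀)/p₁ = (0.78357 − 0.20503) / 0.78357 ≈ 0.73834.
Attributable cases ≈ PN × (exposed cases) = 0.73834 × 391 ≈ 288.69.

about 289 cases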